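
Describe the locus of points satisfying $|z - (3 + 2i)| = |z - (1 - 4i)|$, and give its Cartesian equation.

|z - z1| = |z - z2| means z is equidistant from z1 and z2,
i.e. the perpendicular bisector of the segment from (3, 2) to (1, -4) (midpoint (2, -1)).
With z = x + yi, square both sides:
(x - 3)^2 + (y - 2)^2 = (x - 1)^2 + (y - (-4))^2
The x^2 and y^2 terms cancel: -4x + (-12)y = 17 - 13 = 4
Simplify: x + 3y = -1
Locus: Perpendicular bisector of the segment from (3, 2) to (1, -4): the line x + 3y = -1


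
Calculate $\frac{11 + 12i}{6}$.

Divisor is real, so divide each part by 6:
= 11/6 + 2i


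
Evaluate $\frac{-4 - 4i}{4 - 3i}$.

Multiply numerator and denominator by conjugate (4 + 3i):
= (-4 - 4i)(4 + 3i) / (4^2 + (-3)^2)
= (-4 - 28i) / 25
= -4/25 - (28/25)i


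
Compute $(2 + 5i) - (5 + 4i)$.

(2 - 5) + (5 - 4)i = -3 + i


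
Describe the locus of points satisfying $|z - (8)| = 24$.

|z - z0| = r describes a circle centered at z0 with radius r
Here z0 = 8 and r = 24
Locus: Circle centered at (8, 0) with radius 24


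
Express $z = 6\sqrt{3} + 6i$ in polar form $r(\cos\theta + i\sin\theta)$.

r = |z| = sqrt(a^2 + b^2) = sqrt((6*sqrt(3))^2 + (6)^2) = sqrt(108 + 36) = sqrt(144) = 12
θ = arctan(b/a) = arctan(6/10.3923) (quadrant-adjusted) = 30°
z = 12(cos 30° + i sin 30°)


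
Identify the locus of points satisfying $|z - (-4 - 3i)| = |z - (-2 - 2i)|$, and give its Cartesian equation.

|z - z1| = |z - z2| means z is equidistant from z1 and z2,
i.e. the perpendicular bisector of the segment from (-4, -3) to (-2, -2) (midpoint (-3, -5/2)).
With z = x + yi, square both sides:
(x - (-4))^2 + (y - (-3))^2 = (x - (-2))^2 + (y - (-2))^2
The x^2 and y^2 terms cancel: 4x + 2y = 8 - 25 = -17
Simplify: 4x + 2y = -17
Locus: Perpendicular bisector of the segment from (-4, -3) to (-2, -2): the line 4x + 2y = -17


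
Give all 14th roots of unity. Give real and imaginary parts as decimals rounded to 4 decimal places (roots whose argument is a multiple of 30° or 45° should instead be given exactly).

ω_k = e^(2πik/14) = cos(2πk/14) + i sin(2πk/14) for k = 0, 1, ..., 13
Roots: 1, 0.9010 + 0.4339i, 0.6235 + 0.7818i, 0.2225 + 0.9749i, -0.2225 + 0.9749i, -0.6235 + 0.7818i, -0.9010 + 0.4339i, -1, -0.9010 - 0.4339i, -0.6235 - 0.7818i, -0.2225 - 0.9749i, 0.2225 - 0.9749i, 0.6235 - 0.7818i, 0.9010 - 0.4339i


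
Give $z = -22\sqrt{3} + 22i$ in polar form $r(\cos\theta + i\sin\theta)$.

r = |z| = sqrt(a^2 + b^2) = sqrt((-22*sqrt(3))^2 + (22)^2) = sqrt(1452 + 484) = sqrt(1936) = 44
θ = arctan(b/a) = arctan(22/-38.1051) (quadrant-adjusted) = 150°
z = 44(cos 150° + i sin 150°)


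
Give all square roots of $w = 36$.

|w| = 36, arg(w) = 0°
Root modulus = 36^(1/2) = 6
Root arguments: θ_k = (0° + 360°k)/2 for k = 0, 1, ..., 1
Roots: 6, -6


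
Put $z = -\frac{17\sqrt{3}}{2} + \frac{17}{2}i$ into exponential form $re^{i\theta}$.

r = |z| = sqrt((-17*sqrt(3)/2)^2 + (17/2)^2) = sqrt(867/4 + 289/4) = sqrt(289) = 17
θ = arctan(b/a) = arctan(8.5/-14.7224) (quadrant-adjusted) = 150° = 5π/6
z = 17e^(i*5π/6)


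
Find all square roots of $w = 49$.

|w| = 49, arg(w) = 0°
Root modulus = 49^(1/2) = 7
Root arguments: θ_k = (0° + 360°k)/2 for k = 0, 1, ..., 1
Roots: 7, -7


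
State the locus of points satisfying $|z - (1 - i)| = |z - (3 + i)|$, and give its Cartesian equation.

|z - z1| = |z - z2| means z is equidistant from z1 and z2,
i.e. the perpendicular bisector of the segment from (1, -1) to (3, 1) (midpoint (2, 0)).
With z = x + yi, square both sides:
(x - 1)^2 + (y - (-1))^2 = (x - 3)^2 + (y - 1)^2
The x^2 and y^2 terms cancel: 4x + 4y = 10 - 2 = 8
Simplify: x + y = 2
Locus: Perpendicular bisector of the segment from (1, -1) to (3, 1): the line x + y = 2


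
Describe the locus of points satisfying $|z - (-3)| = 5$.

|z - z0| = r describes a circle centered at z0 with radius r
Here z0 = -3 and r = 5
Locus: Circle centered at (-3, 0) with radius 5


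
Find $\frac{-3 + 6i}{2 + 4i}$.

Multiply numerator and denominator by conjugate (2 - 4i):
= (-3 + 6i)(2 - 4i) / (2^2 + 4^2)
= (18 + 24i) / 20
Divide through by 2: (9 + 12i) / 10
= 9/10 + (6/5)i


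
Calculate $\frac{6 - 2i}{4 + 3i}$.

Multiply numerator and denominator by conjugate (4 - 3i):
= (6 - 2i)(4 - 3i) / (4^2 + 3^2)
= (18 - 26i) / 25
= 18/25 - (26/25)i


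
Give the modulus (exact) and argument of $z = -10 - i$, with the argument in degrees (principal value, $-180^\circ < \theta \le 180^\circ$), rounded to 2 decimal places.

|z| = sqrt((-10)^2 + (-1)^2) = sqrt(101)
arg(z) = arctan(b/a) = arctan(-1/-10) (quadrant-adjusted) = -174.29°


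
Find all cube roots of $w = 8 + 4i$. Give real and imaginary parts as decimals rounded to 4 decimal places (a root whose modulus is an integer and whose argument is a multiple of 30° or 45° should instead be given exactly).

|w| = sqrt(80) ≈ 8.944272, arg(w) ≈ 26.565051°
Root modulus = sqrt(80)^(1/3) ≈ 2.075782
Root arguments: θ_k = (arg(w) + 360°k)/3 for k = 0, 1, ..., 2
Compute each root as (root modulus)(cos θ_k + i sin θ_k) using full-precision intermediates, then round to 4 decimal places.
Roots: 2.0510 + 0.3195i, -1.3022 + 1.6165i, -0.7488 - 1.9360i


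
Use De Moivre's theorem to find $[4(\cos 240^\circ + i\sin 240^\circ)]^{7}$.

By De Moivre: z^n = r^n(cos(nθ) + i sin(nθ))
= 4^7(cos(7*240°) + i sin(7*240°))
= 16384(cos 240° + i sin 240°)
= -8192 - 8192*sqrt(3)i


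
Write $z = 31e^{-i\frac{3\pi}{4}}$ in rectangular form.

a = r cos θ = 31 * -sqrt(2)/2 = -31*sqrt(2)/2
b = r sin θ = 31 * -sqrt(2)/2 = -31*sqrt(2)/2
z = -31*sqrt(2)/2 - (31*sqrt(2)/2)i


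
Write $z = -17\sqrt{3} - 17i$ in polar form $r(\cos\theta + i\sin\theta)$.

r = |z| = sqrt(a^2 + b^2) = sqrt((-17*sqrt(3))^2 + (-17)^2) = sqrt(867 + 289) = sqrt(1156) = 34
θ = arctan(b/a) = arctan(-17/-29.4449) (quadrant-adjusted) = 210°
z = 34(cos 210° + i sin 210°)


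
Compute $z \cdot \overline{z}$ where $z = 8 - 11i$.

z * conjugate(z) = |z|^2 = a^2 + b^2
= 8^2 + (-11)^2 = 185


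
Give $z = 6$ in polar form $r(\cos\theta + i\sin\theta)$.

r = |z| = sqrt(a^2 + b^2) = sqrt((6)^2 + (0)^2) = sqrt(36 + 0) = sqrt(36) = 6
b = 0 and a > 0, so z lies on the positive real axis: θ = 0°
z = 6(cos 0° + i sin 0°)


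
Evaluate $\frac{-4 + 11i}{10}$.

Divisor is real, so divide each part by 10:
= -2/5 + (11/10)i


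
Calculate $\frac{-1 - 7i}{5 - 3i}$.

Multiply numerator and denominator by conjugate (5 + 3i):
= (-1 - 7i)(5 + 3i) / (5^2 + (-3)^2)
= (16 - 38i) / 34
Divide through by 2: (8 - 19i) / 17
= 8/17 - (19/17)i


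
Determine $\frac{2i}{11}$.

Divisor is real, so divide each part by 11:
= 0 + (2/11)i


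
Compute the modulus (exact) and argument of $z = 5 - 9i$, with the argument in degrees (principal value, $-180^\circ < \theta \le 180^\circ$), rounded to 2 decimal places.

|z| = sqrt(5^2 + (-9)^2) = sqrt(106)
arg(z) = arctan(b/a) = arctan(-9/5) (quadrant-adjusted) = -60.95°


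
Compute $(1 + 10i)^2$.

(a + bi)^2 = a^2 - b^2 + 2abi
= 1^2 - 10^2 + 2*1*10i
= -99 + 20i


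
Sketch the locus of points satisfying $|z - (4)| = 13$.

|z - z0| = r describes a circle centered at z0 with radius r
Here z0 = 4 and r = 13
Locus: Circle centered at (4, 0) with radius 13


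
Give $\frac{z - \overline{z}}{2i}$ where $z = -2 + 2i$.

z - conjugate(z) = 2bi
(z - conjugate(z))/(2i) = 2bi/(2i) = b = 2


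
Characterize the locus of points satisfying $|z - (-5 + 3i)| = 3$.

|z - z0| = r describes a circle centered at z0 with radius r
Here z0 = -5 + 3i and r = 3
Locus: Circle centered at (-5, 3) with radius 3


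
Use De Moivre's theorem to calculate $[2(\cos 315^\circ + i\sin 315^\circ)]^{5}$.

By De Moivre: z^n = r^n(cos(nθ) + i sin(nθ))
= 2^5(cos(5*315°) + i sin(5*315°))
= 32(cos 135° + i sin 135°)
= -16*sqrt(2) + 16*sqrt(2)i


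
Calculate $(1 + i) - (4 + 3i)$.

(1 - 4) + (1 - 3)i = -3 - 2i


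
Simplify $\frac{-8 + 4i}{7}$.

Divisor is real, so divide each part by 7:
= -8/7 + (4/7)i


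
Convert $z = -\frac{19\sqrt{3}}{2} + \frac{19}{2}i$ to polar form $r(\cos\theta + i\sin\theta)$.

r = |z| = sqrt(a^2 + b^2) = sqrt((-19*sqrt(3)/2)^2 + (19/2)^2) = sqrt(1083/4 + 361/4) = sqrt(361) = 19
θ = arctan(b/a) = arctan(9.5/-16.4545) (quadrant-adjusted) = 150°
z = 19(cos 150° + i sin 150°)


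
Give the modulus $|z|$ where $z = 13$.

|z| = sqrt(a^2 + b^2) = sqrt(13^2 + 0^2) = sqrt(169) = 13


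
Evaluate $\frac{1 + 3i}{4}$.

Divisor is real, so divide each part by 4:
= 1/4 + (3/4)i


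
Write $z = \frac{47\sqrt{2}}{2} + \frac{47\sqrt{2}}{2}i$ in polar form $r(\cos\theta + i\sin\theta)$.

r = |z| = sqrt(a^2 + b^2) = sqrt((47*sqrt(2)/2)^2 + (47*sqrt(2)/2)^2) = sqrt(2209/2 + 2209/2) = sqrt(2209) = 47
θ = arctan(b/a) = arctan(33.234/33.234) (quadrant-adjusted) = 45°
z = 47(cos 45° + i sin 45°)


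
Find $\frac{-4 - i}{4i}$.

Multiply numerator and denominator by conjugate (-4i):
= (-4 - i)(-4i) / (0^2 + 4^2)
= (-4 + 16i) / 16
Divide through by 4: (-1 + 4i) / 4
= -1/4 + i


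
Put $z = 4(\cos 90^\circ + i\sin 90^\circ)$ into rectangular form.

a = r cos θ = 4 * 0 = 0
b = r sin θ = 4 * 1 = 4
z = 4i


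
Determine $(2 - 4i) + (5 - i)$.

(2 + 5) + (-4 + (-1))i = 7 - 5i


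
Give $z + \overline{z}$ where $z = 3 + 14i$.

z + conjugate(z) = (a + bi) + (a - bi) = 2a
= 2 * 3 = 6


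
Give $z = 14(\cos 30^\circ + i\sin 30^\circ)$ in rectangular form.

a = r cos θ = 14 * sqrt(3)/2 = 7*sqrt(3)
b = r sin θ = 14 * 1/2 = 7
z = 7*sqrt(3) + 7i


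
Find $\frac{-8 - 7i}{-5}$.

Divisor is real, so divide each part by -5:
= 8/5 + (7/5)i


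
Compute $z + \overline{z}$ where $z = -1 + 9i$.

z + conjugate(z) = (a + bi) + (a - bi) = 2a
= 2 * (-1) = -2


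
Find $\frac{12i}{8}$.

Divisor is real, so divide each part by 8:
= 0 + (3/2)i


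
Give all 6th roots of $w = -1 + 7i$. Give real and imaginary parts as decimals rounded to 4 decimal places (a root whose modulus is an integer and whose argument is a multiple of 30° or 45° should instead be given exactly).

|w| = sqrt(50) ≈ 7.071068, arg(w) ≈ 98.130102°
Root modulus = sqrt(50)^(1/6) ≈ 1.385418
Root arguments: θ_k = (arg(w) + 360°k)/6 for k = 0, 1, ..., 5
Compute each root as (root modulus)(cos θ_k + i sin θ_k) using full-precision intermediates, then round to 4 decimal places.
Roots: 1.3294 + 0.3901i, 0.3268 + 1.3463i, -1.0025 + 0.9562i, -1.3294 - 0.3901i, -0.3268 - 1.3463i, 1.0025 - 0.9562i


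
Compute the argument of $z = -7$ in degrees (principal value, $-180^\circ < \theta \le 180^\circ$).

b = 0 and a < 0, so z lies on the negative real axis: θ = 180°


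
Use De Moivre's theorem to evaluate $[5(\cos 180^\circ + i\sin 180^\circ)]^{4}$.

By De Moivre: z^n = r^n(cos(nθ) + i sin(nθ))
= 5^4(cos(4*180°) + i sin(4*180°))
= 625(cos 0° + i sin 0°)
= 625


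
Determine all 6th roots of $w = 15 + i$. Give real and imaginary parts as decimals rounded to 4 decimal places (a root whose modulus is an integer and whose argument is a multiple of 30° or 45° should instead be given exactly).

|w| = sqrt(226) ≈ 15.033296, arg(w) ≈ 3.814075°
Root modulus = sqrt(226)^(1/6) ≈ 1.570998
Root arguments: θ_k = (arg(w) + 360°k)/6 for k = 0, 1, ..., 5
Compute each root as (root modulus)(cos θ_k + i sin θ_k) using full-precision intermediates, then round to 4 decimal places.
Roots: 1.5709 + 0.0174i, 0.7704 + 1.3692i, -0.8005 + 1.3517i, -1.5709 - 0.0174i, -0.7704 - 1.3692i, 0.8005 - 1.3517i


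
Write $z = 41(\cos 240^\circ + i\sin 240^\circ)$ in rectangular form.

a = r cos θ = 41 * -1/2 = -41/2
b = r sin θ = 41 * -sqrt(3)/2 = -41*sqrt(3)/2
z = -41/2 - (41*sqrt(3)/2)i


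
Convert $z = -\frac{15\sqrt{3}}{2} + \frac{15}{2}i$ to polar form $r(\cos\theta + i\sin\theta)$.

r = |z| = sqrt(a^2 + b^2) = sqrt((-15*sqrt(3)/2)^2 + (15/2)^2) = sqrt(675/4 + 225/4) = sqrt(225) = 15
θ = arctan(b/a) = arctan(7.5/-12.9904) (quadrant-adjusted) = 150°
z = 15(cos 150° + i sin 150°)


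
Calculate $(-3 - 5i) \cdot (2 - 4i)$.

(a1*a2 - b1*b2) + (a1*b2 + b1*a2)i
= (-6 - 20) + (12 + (-10))i
= -26 + 2i


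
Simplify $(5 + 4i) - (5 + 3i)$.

(5 - 5) + (4 - 3)i = i


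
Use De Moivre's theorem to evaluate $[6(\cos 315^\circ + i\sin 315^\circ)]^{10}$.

By De Moivre: z^n = r^n(cos(nθ) + i sin(nθ))
= 6^10(cos(10*315°) + i sin(10*315°))
= 60466176(cos 270° + i sin 270°)
= -60466176i


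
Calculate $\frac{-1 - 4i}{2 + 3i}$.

Multiply numerator and denominator by conjugate (2 - 3i):
= (-1 - 4i)(2 - 3i) / (2^2 + 3^2)
= (-14 - 5i) / 13
= -14/13 - (5/13)i


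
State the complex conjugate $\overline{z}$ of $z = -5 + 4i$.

If z = a + bi, then conjugate(z) = a - bi
conjugate(-5 + 4i) = -5 - 4i


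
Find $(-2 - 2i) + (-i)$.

(-2 + 0) + (-2 + (-1))i = -2 - 3i


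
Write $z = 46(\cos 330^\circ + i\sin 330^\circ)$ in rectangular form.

a = r cos θ = 46 * sqrt(3)/2 = 23*sqrt(3)
b = r sin θ = 46 * -1/2 = -23
z = 23*sqrt(3) - 23i


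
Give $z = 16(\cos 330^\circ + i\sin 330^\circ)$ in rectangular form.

a = r cos θ = 16 * sqrt(3)/2 = 8*sqrt(3)
b = r sin θ = 16 * -1/2 = -8
z = 8*sqrt(3) - 8i


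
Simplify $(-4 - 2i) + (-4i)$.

(-4 + 0) + (-2 + (-4))i = -4 - 6i


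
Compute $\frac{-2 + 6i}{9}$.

Divisor is real, so divide each part by 9:
= -2/9 + (2/3)i


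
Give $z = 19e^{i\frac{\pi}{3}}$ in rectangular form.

a = r cos θ = 19 * 1/2 = 19/2
b = r sin θ = 19 * sqrt(3)/2 = 19*sqrt(3)/2
z = 19/2 + (19*sqrt(3)/2)i


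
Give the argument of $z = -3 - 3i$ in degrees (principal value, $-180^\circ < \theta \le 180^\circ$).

θ = arctan(b/a) = arctan(-3/-3) (quadrant-adjusted) = -135°


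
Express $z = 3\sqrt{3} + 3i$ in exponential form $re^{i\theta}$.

r = |z| = sqrt((3*sqrt(3))^2 + (3)^2) = sqrt(27 + 9) = sqrt(36) = 6
θ = arctan(b/a) = arctan(3/5.1962) (quadrant-adjusted) = 30° = π/6
z = 6e^(i*π/6)


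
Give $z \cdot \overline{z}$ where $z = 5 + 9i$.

z * conjugate(z) = |z|^2 = a^2 + b^2
= 5^2 + 9^2 = 106


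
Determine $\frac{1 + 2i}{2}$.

Divisor is real, so divide each part by 2:
= 1/2 + i


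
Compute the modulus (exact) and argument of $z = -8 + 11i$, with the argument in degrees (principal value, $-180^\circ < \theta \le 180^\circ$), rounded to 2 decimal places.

|z| = sqrt((-8)^2 + 11^2) = sqrt(185)
arg(z) = arctan(b/a) = arctan(11/-8) (quadrant-adjusted) = 126.03°


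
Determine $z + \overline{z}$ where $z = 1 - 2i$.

z + conjugate(z) = (a + bi) + (a - bi) = 2a
= 2 * 1 = 2


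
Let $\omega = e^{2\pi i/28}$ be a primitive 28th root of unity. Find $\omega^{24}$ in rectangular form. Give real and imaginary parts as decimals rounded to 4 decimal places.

ω^24 = e^(2πi·24/28) = e^(i·12π/7)
= cos(12π/7) + i sin(12π/7)
= 0.6235 - 0.7818i


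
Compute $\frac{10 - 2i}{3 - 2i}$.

Multiply numerator and denominator by conjugate (3 + 2i):
= (10 - 2i)(3 + 2i) / (3^2 + (-2)^2)
= (34 + 14i) / 13
= 34/13 + (14/13)i


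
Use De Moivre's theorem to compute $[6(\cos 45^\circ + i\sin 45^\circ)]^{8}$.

By De Moivre: z^n = r^n(cos(nθ) + i sin(nθ))
= 6^8(cos(8*45°) + i sin(8*45°))
= 1679616(cos 0° + i sin 0°)
= 1679616


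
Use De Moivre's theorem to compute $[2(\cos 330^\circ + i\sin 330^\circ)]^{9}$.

By De Moivre: z^n = r^n(cos(nθ) + i sin(nθ))
= 2^9(cos(9*330°) + i sin(9*330°))
= 512(cos 90° + i sin 90°)
= 512i


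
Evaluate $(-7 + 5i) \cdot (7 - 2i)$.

(a1*a2 - b1*b2) + (a1*b2 + b1*a2)i
= (-49 - (-10)) + (14 + 35)i
= -39 + 49i


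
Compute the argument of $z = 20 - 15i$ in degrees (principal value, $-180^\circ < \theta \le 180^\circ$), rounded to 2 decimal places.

θ = arctan(b/a) = arctan(-15/20) (quadrant-adjusted) = -36.87°


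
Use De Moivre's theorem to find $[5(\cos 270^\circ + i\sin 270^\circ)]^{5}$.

By De Moivre: z^n = r^n(cos(nθ) + i sin(nθ))
= 5^5(cos(5*270°) + i sin(5*270°))
= 3125(cos 270° + i sin 270°)
= -3125i


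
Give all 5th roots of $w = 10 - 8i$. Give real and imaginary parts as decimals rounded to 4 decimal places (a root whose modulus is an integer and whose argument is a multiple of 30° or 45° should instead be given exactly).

|w| = sqrt(164) ≈ 12.806248, arg(w) ≈ 321.340192°
Root modulus = sqrt(164)^(1/5) ≈ 1.665269
Root arguments: θ_k = (arg(w) + 360°k)/5 for k = 0, 1, ..., 4
Compute each root as (root modulus)(cos θ_k + i sin θ_k) using full-precision intermediates, then round to 4 decimal places.
Roots: 0.7230 + 1.5001i, -1.2033 + 1.1512i, -1.4667 - 0.7887i, 0.2968 - 1.6386i, 1.6501 - 0.2240i


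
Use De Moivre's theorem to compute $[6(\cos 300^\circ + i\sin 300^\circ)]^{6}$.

By De Moivre: z^n = r^n(cos(nθ) + i sin(nθ))
= 6^6(cos(6*300°) + i sin(6*300°))
= 46656(cos 0° + i sin 0°)
= 46656


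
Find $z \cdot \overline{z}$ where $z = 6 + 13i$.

z * conjugate(z) = |z|^2 = a^2 + b^2
= 6^2 + 13^2 = 205


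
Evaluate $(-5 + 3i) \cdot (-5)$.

(a1*a2 - b1*b2) + (a1*b2 + b1*a2)i
= (25 - 0) + (0 + (-15))i
= 25 - 15i


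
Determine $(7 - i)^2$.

(a + bi)^2 = a^2 - b^2 + 2abi
= 7^2 - (-1)^2 + 2*7*(-1)i
= 48 - 14i


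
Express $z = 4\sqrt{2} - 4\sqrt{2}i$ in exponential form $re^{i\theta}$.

r = |z| = sqrt((4*sqrt(2))^2 + (-4*sqrt(2))^2) = sqrt(32 + 32) = sqrt(64) = 8
θ = arctan(b/a) = arctan(-5.6569/5.6569) (quadrant-adjusted) = -45° = -π/4
z = 8e^(-i*π/4)


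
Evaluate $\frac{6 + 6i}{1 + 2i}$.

Multiply numerator and denominator by conjugate (1 - 2i):
= (6 + 6i)(1 - 2i) / (1^2 + 2^2)
= (18 - 6i) / 5
= 18/5 - (6/5)i


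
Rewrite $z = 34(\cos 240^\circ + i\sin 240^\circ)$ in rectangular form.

a = r cos θ = 34 * -1/2 = -17
b = r sin θ = 34 * -sqrt(3)/2 = -17*sqrt(3)
z = -17 - 17*sqrt(3)i


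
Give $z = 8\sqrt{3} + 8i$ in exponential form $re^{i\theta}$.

r = |z| = sqrt((8*sqrt(3))^2 + (8)^2) = sqrt(192 + 64) = sqrt(256) = 16
θ = arctan(b/a) = arctan(8/13.8564) (quadrant-adjusted) = 30° = π/6
z = 16e^(i*π/6)


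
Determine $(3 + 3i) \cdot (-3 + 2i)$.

(a1*a2 - b1*b2) + (a1*b2 + b1*a2)i
= (-9 - 6) + (6 + (-9))i
= -15 - 3i


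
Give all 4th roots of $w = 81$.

|w| = 81, arg(w) = 0°
Root modulus = 81^(1/4) = 3
Root arguments: θ_k = (0° + 360°k)/4 for k = 0, 1, ..., 3
Roots: 3, 3i, -3, -3i


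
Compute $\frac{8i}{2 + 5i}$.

Multiply numerator and denominator by conjugate (2 - 5i):
= (8i)(2 - 5i) / (2^2 + 5^2)
= (40 + 16i) / 29
= 40/29 + (16/29)i


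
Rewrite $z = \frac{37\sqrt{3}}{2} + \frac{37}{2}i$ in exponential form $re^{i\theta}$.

r = |z| = sqrt((37*sqrt(3)/2)^2 + (37/2)^2) = sqrt(4107/4 + 1369/4) = sqrt(1369) = 37
θ = arctan(b/a) = arctan(18.5/32.0429) (quadrant-adjusted) = 30° = π/6
z = 37e^(i*π/6)


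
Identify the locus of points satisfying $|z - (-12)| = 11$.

|z - z0| = r describes a circle centered at z0 with radius r
Here z0 = -12 and r = 11
Locus: Circle centered at (-12, 0) with radius 11


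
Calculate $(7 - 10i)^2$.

(a + bi)^2 = a^2 - b^2 + 2abi
= 7^2 - (-10)^2 + 2*7*(-10)i
= -51 - 140i


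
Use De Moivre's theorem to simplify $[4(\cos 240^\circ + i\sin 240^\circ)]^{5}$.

By De Moivre: z^n = r^n(cos(nθ) + i sin(nθ))
= 4^5(cos(5*240°) + i sin(5*240°))
= 1024(cos 120° + i sin 120°)
= -512 + 512*sqrt(3)i


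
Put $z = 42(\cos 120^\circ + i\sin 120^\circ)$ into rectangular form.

a = r cos θ = 42 * -1/2 = -21
b = r sin θ = 42 * sqrt(3)/2 = 21*sqrt(3)
z = -21 + 21*sqrt(3)i


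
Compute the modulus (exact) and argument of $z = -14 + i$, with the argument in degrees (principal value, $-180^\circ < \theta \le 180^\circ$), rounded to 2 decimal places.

|z| = sqrt((-14)^2 + 1^2) = sqrt(197)
arg(z) = arctan(b/a) = arctan(1/-14) (quadrant-adjusted) = 175.91°


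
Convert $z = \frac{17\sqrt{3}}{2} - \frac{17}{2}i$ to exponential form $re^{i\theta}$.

r = |z| = sqrt((17*sqrt(3)/2)^2 + (-17/2)^2) = sqrt(867/4 + 289/4) = sqrt(289) = 17
θ = arctan(b/a) = arctan(-8.5/14.7224) (quadrant-adjusted) = -30° = -π/6
z = 17e^(-i*π/6)


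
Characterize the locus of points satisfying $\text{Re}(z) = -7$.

Re(z) = x where z = x + yi; the equation x = -7 is satisfied by all points with that x-coordinate
Locus: Vertical line x = -7


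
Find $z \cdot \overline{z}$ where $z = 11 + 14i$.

z * conjugate(z) = |z|^2 = a^2 + b^2
= 11^2 + 14^2 = 317


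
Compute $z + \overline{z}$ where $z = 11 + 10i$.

z + conjugate(z) = (a + bi) + (a - bi) = 2a
= 2 * 11 = 22


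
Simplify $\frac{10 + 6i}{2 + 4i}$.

Multiply numerator and denominator by conjugate (2 - 4i):
= (10 + 6i)(2 - 4i) / (2^2 + 4^2)
= (44 - 28i) / 20
Divide through by 4: (11 - 7i) / 5
= 11/5 - (7/5)i


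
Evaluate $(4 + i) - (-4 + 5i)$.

(4 - (-4)) + (1 - 5)i = 8 - 4i


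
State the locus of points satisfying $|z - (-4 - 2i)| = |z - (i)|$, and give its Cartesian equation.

|z - z1| = |z - z2| means z is equidistant from z1 and z2,
i.e. the perpendicular bisector of the segment from (-4, -2) to (0, 1) (midpoint (-2, -1/2)).
With z = x + yi, square both sides:
(x - (-4))^2 + (y - (-2))^2 = (x - 0)^2 + (y - 1)^2
The x^2 and y^2 terms cancel: 8x + 6y = 1 - 20 = -19
Simplify: 8x + 6y = -19
Locus: Perpendicular bisector of the segment from (-4, -2) to (0, 1): the line 8x + 6y = -19


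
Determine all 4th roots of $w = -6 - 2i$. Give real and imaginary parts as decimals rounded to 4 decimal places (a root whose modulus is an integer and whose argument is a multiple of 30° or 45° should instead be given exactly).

|w| = sqrt(40) ≈ 6.324555, arg(w) ≈ 198.434949°
Root modulus = sqrt(40)^(1/4) ≈ 1.585833
Root arguments: θ_k = (arg(w) + 360°k)/4 for k = 0, 1, ..., 3
Compute each root as (root modulus)(cos θ_k + i sin θ_k) using full-precision intermediates, then round to 4 decimal places.
Roots: 1.0276 + 1.2078i, -1.2078 + 1.0276i, -1.0276 - 1.2078i, 1.2078 - 1.0276i


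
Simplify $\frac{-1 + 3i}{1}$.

Divisor is real, so divide each part by 1:
= -1 + 3i


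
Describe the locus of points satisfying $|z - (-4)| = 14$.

|z - z0| = r describes a circle centered at z0 with radius r
Here z0 = -4 and r = 14
Locus: Circle centered at (-4, 0) with radius 14


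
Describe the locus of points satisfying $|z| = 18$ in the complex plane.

|z| = 18 means sqrt(x^2 + y^2) = 18
This is a circle of radius 18 centered at the origin


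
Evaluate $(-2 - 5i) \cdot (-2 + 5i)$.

(a1*a2 - b1*b2) + (a1*b2 + b1*a2)i
= (4 - (-25)) + (-10 + 10)i
= 29


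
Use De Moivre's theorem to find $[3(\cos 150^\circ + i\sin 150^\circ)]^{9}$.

By De Moivre: z^n = r^n(cos(nθ) + i sin(nθ))
= 3^9(cos(9*150°) + i sin(9*150°))
= 19683(cos 270° + i sin 270°)
= -19683i


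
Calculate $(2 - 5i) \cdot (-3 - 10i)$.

(a1*a2 - b1*b2) + (a1*b2 + b1*a2)i
= (-6 - 50) + (-20 + 15)i
= -56 - 5i


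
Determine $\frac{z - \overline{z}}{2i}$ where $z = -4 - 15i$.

z - conjugate(z) = 2bi
(z - conjugate(z))/(2i) = 2bi/(2i) = b = -15


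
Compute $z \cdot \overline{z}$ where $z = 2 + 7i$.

z * conjugate(z) = |z|^2 = a^2 + b^2
= 2^2 + 7^2 = 53


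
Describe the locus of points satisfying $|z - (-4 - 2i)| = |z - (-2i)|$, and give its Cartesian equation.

|z - z1| = |z - z2| means z is equidistant from z1 and z2,
i.e. the perpendicular bisector of the segment from (-4, -2) to (0, -2) (midpoint (-2, -2)).
With z = x + yi, square both sides:
(x - (-4))^2 + (y - (-2))^2 = (x - 0)^2 + (y - (-2))^2
The x^2 and y^2 terms cancel: 8x + 0y = 4 - 20 = -16
Simplify: x = -2
Locus: Perpendicular bisector of the segment from (-4, -2) to (0, -2): the line x = -2


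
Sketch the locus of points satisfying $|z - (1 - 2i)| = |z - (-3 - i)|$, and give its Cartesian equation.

|z - z1| = |z - z2| means z is equidistant from z1 and z2,
i.e. the perpendicular bisector of the segment from (1, -2) to (-3, -1) (midpoint (-1, -3/2)).
With z = x + yi, square both sides:
(x - 1)^2 + (y - (-2))^2 = (x - (-3))^2 + (y - (-1))^2
The x^2 and y^2 terms cancel: -8x + 2y = 10 - 5 = 5
Simplify: 8x - 2y = -5
Locus: Perpendicular bisector of the segment from (1, -2) to (-3, -1): the line 8x - 2y = -5


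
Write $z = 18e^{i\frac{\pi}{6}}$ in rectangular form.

a = r cos θ = 18 * sqrt(3)/2 = 9*sqrt(3)
b = r sin θ = 18 * 1/2 = 9
z = 9*sqrt(3) + 9i


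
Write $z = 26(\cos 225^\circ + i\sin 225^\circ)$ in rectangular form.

a = r cos θ = 26 * -sqrt(2)/2 = -13*sqrt(2)
b = r sin θ = 26 * -sqrt(2)/2 = -13*sqrt(2)
z = -13*sqrt(2) - 13*sqrt(2)i


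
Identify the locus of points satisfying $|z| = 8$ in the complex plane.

|z| = 8 means sqrt(x^2 + y^2) = 8
This is a circle of radius 8 centered at the origin


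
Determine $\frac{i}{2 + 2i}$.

Multiply numerator and denominator by conjugate (2 - 2i):
= (i)(2 - 2i) / (2^2 + 2^2)
= (2 + 2i) / 8
Divide through by 2: (1 + i) / 4
= 1/4 + (1/4)i


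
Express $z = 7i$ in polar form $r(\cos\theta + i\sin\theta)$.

r = |z| = sqrt(a^2 + b^2) = sqrt((0)^2 + (7)^2) = sqrt(0 + 49) = sqrt(49) = 7
a = 0 and b > 0, so z lies on the positive imaginary axis: θ = 90°
z = 7(cos 90° + i sin 90°)


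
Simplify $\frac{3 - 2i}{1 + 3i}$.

Multiply numerator and denominator by conjugate (1 - 3i):
= (3 - 2i)(1 - 3i) / (1^2 + 3^2)
= (-3 - 11i) / 10
= -3/10 - (11/10)i


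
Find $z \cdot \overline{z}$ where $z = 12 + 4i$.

z * conjugate(z) = |z|^2 = a^2 + b^2
= 12^2 + 4^2 = 160


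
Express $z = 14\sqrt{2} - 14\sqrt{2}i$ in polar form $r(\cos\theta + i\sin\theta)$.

r = |z| = sqrt(a^2 + b^2) = sqrt((14*sqrt(2))^2 + (-14*sqrt(2))^2) = sqrt(392 + 392) = sqrt(784) = 28
θ = arctan(b/a) = arctan(-19.799/19.799) (quadrant-adjusted) = 315°
z = 28(cos 315° + i sin 315°)


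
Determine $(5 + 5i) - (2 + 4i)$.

(5 - 2) + (5 - 4)i = 3 + i


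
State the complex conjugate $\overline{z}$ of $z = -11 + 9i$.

If z = a + bi, then conjugate(z) = a - bi
conjugate(-11 + 9i) = -11 - 9i


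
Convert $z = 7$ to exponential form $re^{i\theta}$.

r = |z| = sqrt((7)^2 + (0)^2) = sqrt(49 + 0) = sqrt(49) = 7
b = 0 and a > 0, so z lies on the positive real axis: θ = 0
z = 7e^(i*0) = 7


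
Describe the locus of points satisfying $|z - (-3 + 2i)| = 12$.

|z - z0| = r describes a circle centered at z0 with radius r
Here z0 = -3 + 2i and r = 12
Locus: Circle centered at (-3, 2) with radius 12


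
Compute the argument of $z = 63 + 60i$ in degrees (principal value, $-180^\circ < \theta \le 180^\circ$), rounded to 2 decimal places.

θ = arctan(b/a) = arctan(60/63) (quadrant-adjusted) = 43.60°


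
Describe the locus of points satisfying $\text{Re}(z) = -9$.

Re(z) = x where z = x + yi; the equation x = -9 is satisfied by all points with that x-coordinate
Locus: Vertical line x = -9


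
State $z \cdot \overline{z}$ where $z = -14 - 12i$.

z * conjugate(z) = |z|^2 = a^2 + b^2
= (-14)^2 + (-12)^2 = 340


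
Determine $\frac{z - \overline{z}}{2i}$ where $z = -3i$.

z - conjugate(z) = 2bi
(z - conjugate(z))/(2i) = 2bi/(2i) = b = -3


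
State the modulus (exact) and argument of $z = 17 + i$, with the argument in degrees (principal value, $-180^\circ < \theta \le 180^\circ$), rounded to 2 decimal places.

|z| = sqrt(17^2 + 1^2) = sqrt(290)
arg(z) = arctan(b/a) = arctan(1/17) (quadrant-adjusted) = 3.37°


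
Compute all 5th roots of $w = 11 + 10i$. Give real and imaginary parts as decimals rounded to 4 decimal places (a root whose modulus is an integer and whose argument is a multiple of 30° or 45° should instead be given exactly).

|w| = sqrt(221) ≈ 14.866069, arg(w) ≈ 42.273689°
Root modulus = sqrt(221)^(1/5) ≈ 1.715692
Root arguments: θ_k = (arg(w) + 360°k)/5 for k = 0, 1, ..., 4
Compute each root as (root modulus)(cos θ_k + i sin θ_k) using full-precision intermediates, then round to 4 decimal places.
Roots: 1.6970 + 0.2523i, 0.2845 + 1.6919i, -1.5212 + 0.7934i, -1.2247 - 1.2016i, 0.7643 - 1.5360i


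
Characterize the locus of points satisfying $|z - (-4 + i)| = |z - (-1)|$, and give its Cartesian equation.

|z - z1| = |z - z2| means z is equidistant from z1 and z2,
i.e. the perpendicular bisector of the segment from (-4, 1) to (-1, 0) (midpoint (-5/2, 1/2)).
With z = x + yi, square both sides:
(x - (-4))^2 + (y - 1)^2 = (x - (-1))^2 + (y - 0)^2
The x^2 and y^2 terms cancel: 6x + (-2)y = 1 - 17 = -16
Simplify: 3x - y = -8
Locus: Perpendicular bisector of the segment from (-4, 1) to (-1, 0): the line 3x - y = -8


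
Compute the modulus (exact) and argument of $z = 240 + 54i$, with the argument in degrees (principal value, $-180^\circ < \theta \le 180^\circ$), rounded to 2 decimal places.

|z| = sqrt(240^2 + 54^2) = 246
arg(z) = arctan(b/a) = arctan(54/240) (quadrant-adjusted) = 12.68°


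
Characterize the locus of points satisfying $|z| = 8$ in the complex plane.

|z| = 8 means sqrt(x^2 + y^2) = 8
This is a circle of radius 8 centered at the origin


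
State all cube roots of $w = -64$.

|w| = 64, arg(w) = 180°
Root modulus = 64^(1/3) = 4
Root arguments: θ_k = (180° + 360°k)/3 for k = 0, 1, ..., 2
Roots: 2 + 2*sqrt(3)i, -4, 2 - 2*sqrt(3)i


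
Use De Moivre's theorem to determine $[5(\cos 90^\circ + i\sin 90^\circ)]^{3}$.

By De Moivre: z^n = r^n(cos(nθ) + i sin(nθ))
= 5^3(cos(3*90°) + i sin(3*90°))
= 125(cos 270° + i sin 270°)
= -125i


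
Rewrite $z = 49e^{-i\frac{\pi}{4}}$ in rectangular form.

a = r cos θ = 49 * sqrt(2)/2 = 49*sqrt(2)/2
b = r sin θ = 49 * -sqrt(2)/2 = -49*sqrt(2)/2
z = 49*sqrt(2)/2 - (49*sqrt(2)/2)i


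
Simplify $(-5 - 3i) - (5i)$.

(-5 - 0) + (-3 - 5)i = -5 - 8i


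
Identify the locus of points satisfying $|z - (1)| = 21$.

|z - z0| = r describes a circle centered at z0 with radius r
Here z0 = 1 and r = 21
Locus: Circle centered at (1, 0) with radius 21


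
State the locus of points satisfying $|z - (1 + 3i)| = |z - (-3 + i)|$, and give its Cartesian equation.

|z - z1| = |z - z2| means z is equidistant from z1 and z2,
i.e. the perpendicular bisector of the segment from (1, 3) to (-3, 1) (midpoint (-1, 2)).
With z = x + yi, square both sides:
(x - 1)^2 + (y - 3)^2 = (x - (-3))^2 + (y - 1)^2
The x^2 and y^2 terms cancel: -8x + (-4)y = 10 - 10 = 0
Simplify: 2x + y = 0
Locus: Perpendicular bisector of the segment from (1, 3) to (-3, 1): the line 2x + y = 0


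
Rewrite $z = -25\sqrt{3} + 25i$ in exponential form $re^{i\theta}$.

r = |z| = sqrt((-25*sqrt(3))^2 + (25)^2) = sqrt(1875 + 625) = sqrt(2500) = 50
θ = arctan(b/a) = arctan(25/-43.3013) (quadrant-adjusted) = 150° = 5π/6
z = 50e^(i*5π/6)


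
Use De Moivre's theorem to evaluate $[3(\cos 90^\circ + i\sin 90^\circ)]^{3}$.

By De Moivre: z^n = r^n(cos(nθ) + i sin(nθ))
= 3^3(cos(3*90°) + i sin(3*90°))
= 27(cos 270° + i sin 270°)
= -27i


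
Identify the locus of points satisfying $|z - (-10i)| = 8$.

|z - z0| = r describes a circle centered at z0 with radius r
Here z0 = -10i and r = 8
Locus: Circle centered at (0, -10) with radius 8


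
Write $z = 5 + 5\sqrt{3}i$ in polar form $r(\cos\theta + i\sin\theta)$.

r = |z| = sqrt(a^2 + b^2) = sqrt((5)^2 + (5*sqrt(3))^2) = sqrt(25 + 75) = sqrt(100) = 10
θ = arctan(b/a) = arctan(8.6603/5) (quadrant-adjusted) = 60°
z = 10(cos 60° + i sin 60°)


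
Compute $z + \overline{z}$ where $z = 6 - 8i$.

z + conjugate(z) = (a + bi) + (a - bi) = 2a
= 2 * 6 = 12


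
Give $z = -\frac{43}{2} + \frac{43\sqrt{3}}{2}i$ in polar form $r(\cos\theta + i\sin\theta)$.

r = |z| = sqrt(a^2 + b^2) = sqrt((-43/2)^2 + (43*sqrt(3)/2)^2) = sqrt(1849/4 + 5547/4) = sqrt(1849) = 43
θ = arctan(b/a) = arctan(37.2391/-21.5) (quadrant-adjusted) = 120°
z = 43(cos 120° + i sin 120°)


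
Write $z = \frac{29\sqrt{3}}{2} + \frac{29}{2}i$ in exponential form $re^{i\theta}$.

r = |z| = sqrt((29*sqrt(3)/2)^2 + (29/2)^2) = sqrt(2523/4 + 841/4) = sqrt(841) = 29
θ = arctan(b/a) = arctan(14.5/25.1147) (quadrant-adjusted) = 30° = π/6
z = 29e^(i*π/6)


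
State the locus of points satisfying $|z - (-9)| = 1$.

|z - z0| = r describes a circle centered at z0 with radius r
Here z0 = -9 and r = 1
Locus: Circle centered at (-9, 0) with radius 1


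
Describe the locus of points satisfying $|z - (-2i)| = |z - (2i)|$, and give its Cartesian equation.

|z - z1| = |z - z2| means z is equidistant from z1 and z2,
i.e. the perpendicular bisector of the segment from (0, -2) to (0, 2) (midpoint (0, 0)).
With z = x + yi, square both sides:
(x - 0)^2 + (y - (-2))^2 = (x - 0)^2 + (y - 2)^2
The x^2 and y^2 terms cancel: 0x + 8y = 4 - 4 = 0
Simplify: y = 0
Locus: Perpendicular bisector of the segment from (0, -2) to (0, 2): the line y = 0


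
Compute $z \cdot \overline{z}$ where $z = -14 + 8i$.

z * conjugate(z) = |z|^2 = a^2 + b^2
= (-14)^2 + 8^2 = 260


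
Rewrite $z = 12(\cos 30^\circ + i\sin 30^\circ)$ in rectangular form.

a = r cos θ = 12 * sqrt(3)/2 = 6*sqrt(3)
b = r sin θ = 12 * 1/2 = 6
z = 6*sqrt(3) + 6i


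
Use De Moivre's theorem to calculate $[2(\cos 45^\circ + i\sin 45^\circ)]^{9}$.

By De Moivre: z^n = r^n(cos(nθ) + i sin(nθ))
= 2^9(cos(9*45°) + i sin(9*45°))
= 512(cos 45° + i sin 45°)
= 256*sqrt(2) + 256*sqrt(2)i


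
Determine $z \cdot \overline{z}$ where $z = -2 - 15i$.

z * conjugate(z) = |z|^2 = a^2 + b^2
= (-2)^2 + (-15)^2 = 229


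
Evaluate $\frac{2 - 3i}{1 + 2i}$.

Multiply numerator and denominator by conjugate (1 - 2i):
= (2 - 3i)(1 - 2i) / (1^2 + 2^2)
= (-4 - 7i) / 5
= -4/5 - (7/5)i


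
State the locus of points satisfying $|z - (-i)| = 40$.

|z - z0| = r describes a circle centered at z0 with radius r
Here z0 = -i and r = 40
Locus: Circle centered at (0, -1) with radius 40


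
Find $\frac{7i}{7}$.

Divisor is real, so divide each part by 7:
= i


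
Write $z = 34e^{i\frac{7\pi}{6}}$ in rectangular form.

a = r cos θ = 34 * -sqrt(3)/2 = -17*sqrt(3)
b = r sin θ = 34 * -1/2 = -17
z = -17*sqrt(3) - 17i


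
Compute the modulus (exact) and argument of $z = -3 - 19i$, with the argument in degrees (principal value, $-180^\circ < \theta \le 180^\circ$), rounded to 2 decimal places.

|z| = sqrt((-3)^2 + (-19)^2) = sqrt(370)
arg(z) = arctan(b/a) = arctan(-19/-3) (quadrant-adjusted) = -98.97°


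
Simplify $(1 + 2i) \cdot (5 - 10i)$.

(a1*a2 - b1*b2) + (a1*b2 + b1*a2)i
= (5 - (-20)) + (-10 + 10)i
= 25


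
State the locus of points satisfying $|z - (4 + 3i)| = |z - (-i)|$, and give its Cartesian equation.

|z - z1| = |z - z2| means z is equidistant from z1 and z2,
i.e. the perpendicular bisector of the segment from (4, 3) to (0, -1) (midpoint (2, 1)).
With z = x + yi, square both sides:
(x - 4)^2 + (y - 3)^2 = (x - 0)^2 + (y - (-1))^2
The x^2 and y^2 terms cancel: -8x + (-8)y = 1 - 25 = -24
Simplify: x + y = 3
Locus: Perpendicular bisector of the segment from (4, 3) to (0, -1): the line x + y = 3


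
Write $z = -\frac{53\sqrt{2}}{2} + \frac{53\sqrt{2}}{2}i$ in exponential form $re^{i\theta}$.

r = |z| = sqrt((-53*sqrt(2)/2)^2 + (53*sqrt(2)/2)^2) = sqrt(2809/2 + 2809/2) = sqrt(2809) = 53
θ = arctan(b/a) = arctan(37.4767/-37.4767) (quadrant-adjusted) = 135° = 3π/4
z = 53e^(i*3π/4)


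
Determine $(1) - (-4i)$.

(1 - 0) + (0 - (-4))i = 1 + 4i


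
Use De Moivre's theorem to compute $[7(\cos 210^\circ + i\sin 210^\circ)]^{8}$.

By De Moivre: z^n = r^n(cos(nθ) + i sin(nθ))
= 7^8(cos(8*210°) + i sin(8*210°))
= 5764801(cos 240° + i sin 240°)
= -5764801/2 - (5764801*sqrt(3)/2)i


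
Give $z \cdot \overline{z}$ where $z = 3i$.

z * conjugate(z) = |z|^2 = a^2 + b^2
= 0^2 + 3^2 = 9


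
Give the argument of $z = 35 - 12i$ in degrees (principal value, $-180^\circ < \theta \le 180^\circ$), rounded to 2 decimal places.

θ = arctan(b/a) = arctan(-12/35) (quadrant-adjusted) = -18.92°


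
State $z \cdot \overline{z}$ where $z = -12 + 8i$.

z * conjugate(z) = |z|^2 = a^2 + b^2
= (-12)^2 + 8^2 = 208


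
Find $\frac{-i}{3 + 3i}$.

Multiply numerator and denominator by conjugate (3 - 3i):
= (-i)(3 - 3i) / (3^2 + 3^2)
= (-3 - 3i) / 18
Divide through by 3: (-1 - i) / 6
= -1/6 - (1/6)i


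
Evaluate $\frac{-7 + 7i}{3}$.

Divisor is real, so divide each part by 3:
= -7/3 + (7/3)i


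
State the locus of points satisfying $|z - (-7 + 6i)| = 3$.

|z - z0| = r describes a circle centered at z0 with radius r
Here z0 = -7 + 6i and r = 3
Locus: Circle centered at (-7, 6) with radius 3


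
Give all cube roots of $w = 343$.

|w| = 343, arg(w) = 0°
Root modulus = 343^(1/3) = 7
Root arguments: θ_k = (0° + 360°k)/3 for k = 0, 1, ..., 2
Roots: 7, -7/2 + (7*sqrt(3)/2)i, -7/2 - (7*sqrt(3)/2)i


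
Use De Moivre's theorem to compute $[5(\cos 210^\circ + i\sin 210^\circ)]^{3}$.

By De Moivre: z^n = r^n(cos(nθ) + i sin(nθ))
= 5^3(cos(3*210°) + i sin(3*210°))
= 125(cos 270° + i sin 270°)
= -125i


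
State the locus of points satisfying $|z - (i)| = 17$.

|z - z0| = r describes a circle centered at z0 with radius r
Here z0 = i and r = 17
Locus: Circle centered at (0, 1) with radius 17


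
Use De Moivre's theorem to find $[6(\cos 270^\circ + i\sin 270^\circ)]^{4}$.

By De Moivre: z^n = r^n(cos(nθ) + i sin(nθ))
= 6^4(cos(4*270°) + i sin(4*270°))
= 1296(cos 0° + i sin 0°)
= 1296


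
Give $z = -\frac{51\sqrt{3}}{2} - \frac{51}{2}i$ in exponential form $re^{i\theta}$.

r = |z| = sqrt((-51*sqrt(3)/2)^2 + (-51/2)^2) = sqrt(7803/4 + 2601/4) = sqrt(2601) = 51
θ = arctan(b/a) = arctan(-25.5/-44.1673) (quadrant-adjusted) = 210° = 7π/6
z = 51e^(i*7π/6)


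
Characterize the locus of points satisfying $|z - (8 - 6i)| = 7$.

|z - z0| = r describes a circle centered at z0 with radius r
Here z0 = 8 - 6i and r = 7
Locus: Circle centered at (8, -6) with radius 7


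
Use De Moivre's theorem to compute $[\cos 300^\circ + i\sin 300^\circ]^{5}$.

By De Moivre: z^n = r^n(cos(nθ) + i sin(nθ))
= 1^5(cos(5*300°) + i sin(5*300°))
= 1(cos 60° + i sin 60°)
= 1/2 + (sqrt(3)/2)i


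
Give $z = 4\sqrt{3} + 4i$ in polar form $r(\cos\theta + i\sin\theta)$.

r = |z| = sqrt(a^2 + b^2) = sqrt((4*sqrt(3))^2 + (4)^2) = sqrt(48 + 16) = sqrt(64) = 8
θ = arctan(b/a) = arctan(4/6.9282) (quadrant-adjusted) = 30°
z = 8(cos 30° + i sin 30°)


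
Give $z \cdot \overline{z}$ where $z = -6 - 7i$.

z * conjugate(z) = |z|^2 = a^2 + b^2
= (-6)^2 + (-7)^2 = 85


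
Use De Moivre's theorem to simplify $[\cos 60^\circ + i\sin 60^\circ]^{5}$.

By De Moivre: z^n = r^n(cos(nθ) + i sin(nθ))
= 1^5(cos(5*60°) + i sin(5*60°))
= 1(cos 300° + i sin 300°)
= 1/2 - (sqrt(3)/2)i


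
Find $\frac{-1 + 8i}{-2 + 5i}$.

Multiply numerator and denominator by conjugate (-2 - 5i):
= (-1 + 8i)(-2 - 5i) / ((-2)^2 + 5^2)
= (42 - 11i) / 29
= 42/29 - (11/29)i


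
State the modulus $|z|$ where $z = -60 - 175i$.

|z| = sqrt(a^2 + b^2) = sqrt((-60)^2 + (-175)^2) = sqrt(34225) = 185


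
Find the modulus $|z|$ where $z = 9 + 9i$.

|z| = sqrt(a^2 + b^2) = sqrt(9^2 + 9^2) = sqrt(162) = sqrt(162)


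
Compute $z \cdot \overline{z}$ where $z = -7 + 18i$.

z * conjugate(z) = |z|^2 = a^2 + b^2
= (-7)^2 + 18^2 = 373


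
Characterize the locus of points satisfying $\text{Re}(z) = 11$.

Re(z) = x where z = x + yi; the equation x = 11 is satisfied by all points with that x-coordinate
Locus: Vertical line x = 11


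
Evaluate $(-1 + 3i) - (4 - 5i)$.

(-1 - 4) + (3 - (-5))i = -5 + 8i


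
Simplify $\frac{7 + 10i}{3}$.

Divisor is real, so divide each part by 3:
= 7/3 + (10/3)i


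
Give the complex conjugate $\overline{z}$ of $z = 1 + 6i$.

If z = a + bi, then conjugate(z) = a - bi
conjugate(1 + 6i) = 1 - 6i
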